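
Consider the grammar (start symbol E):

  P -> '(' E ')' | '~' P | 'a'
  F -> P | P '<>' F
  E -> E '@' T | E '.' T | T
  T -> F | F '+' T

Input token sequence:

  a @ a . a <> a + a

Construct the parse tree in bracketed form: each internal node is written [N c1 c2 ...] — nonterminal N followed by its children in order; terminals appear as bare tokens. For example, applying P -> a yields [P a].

[E [E [E [T [F [P a]]]] @ [T [F [P a]]]] . [T [F [P a] <> [F [P a]]] + [T [F [P a]]]]]

E
E . T
E @ T . T
T @ T . T
F @ T . T
P @ T . T
a @ T . T
a @ F . T
a @ P . T
a @ a . T
a @ a . F + T
a @ a . P <> F + T
a @ a . a <> F + T
a @ a . a <> P + T
a @ a . a <> a + T
a @ a . a <> a + F
a @ a . a <> a + P
a @ a . a <> a + a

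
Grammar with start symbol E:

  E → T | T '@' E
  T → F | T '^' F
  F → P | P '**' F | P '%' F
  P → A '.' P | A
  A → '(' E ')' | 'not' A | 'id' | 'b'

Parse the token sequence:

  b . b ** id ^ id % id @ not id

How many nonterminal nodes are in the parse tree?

[E [T [T [F [P [A b] . [P [A b]]] ** [F [P [A id]]]]] ^ [F [P [A id]] % [F [P [A id]]]]] @ [E [T [F [P [A not [A id]]]]]]]

23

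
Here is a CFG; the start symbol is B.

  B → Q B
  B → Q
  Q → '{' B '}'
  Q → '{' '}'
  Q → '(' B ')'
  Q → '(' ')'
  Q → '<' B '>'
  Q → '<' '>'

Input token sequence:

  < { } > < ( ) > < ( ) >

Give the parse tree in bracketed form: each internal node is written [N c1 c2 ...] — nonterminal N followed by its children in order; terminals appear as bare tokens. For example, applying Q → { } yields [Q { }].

B
Q B
< B > B
< Q > B
< { } > B
< { } > Q B
< { } > < B > B
< { } > < Q > B
< { } > < ( ) > B
< { } > < ( ) > Q
< { } > < ( ) > < B >
< { } > < ( ) > < Q >
< { } > < ( ) > < ( ) >

[B [Q < [B [Q { }]] >] [B [Q < [B [Q ( )]] >] [B [Q < [B [Q ( )]] >]]]]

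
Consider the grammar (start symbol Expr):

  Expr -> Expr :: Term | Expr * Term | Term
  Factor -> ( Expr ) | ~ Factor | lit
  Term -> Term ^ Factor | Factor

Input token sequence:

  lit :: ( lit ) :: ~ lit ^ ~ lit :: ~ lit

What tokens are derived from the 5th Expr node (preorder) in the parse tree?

[Expr [Expr [Expr [Expr [Term [Factor lit]]] :: [Term [Factor ( [Expr [Term [Factor lit]]] )]]] :: [Term [Term [Factor ~ [Factor lit]]] ^ [Factor ~ [Factor lit]]]] :: [Term [Factor ~ [Factor lit]]]]

lit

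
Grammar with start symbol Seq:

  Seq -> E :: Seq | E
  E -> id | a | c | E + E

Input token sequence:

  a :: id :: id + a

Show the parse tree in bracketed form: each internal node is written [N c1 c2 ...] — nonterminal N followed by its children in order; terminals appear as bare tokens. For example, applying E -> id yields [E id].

Seq
E :: Seq
a :: Seq
a :: E :: Seq
a :: id :: Seq
a :: id :: E
a :: id :: E + E
a :: id :: id + E
a :: id :: id + a

[Seq [E a] :: [Seq [E id] :: [Seq [E [E id] + [E a]]]]]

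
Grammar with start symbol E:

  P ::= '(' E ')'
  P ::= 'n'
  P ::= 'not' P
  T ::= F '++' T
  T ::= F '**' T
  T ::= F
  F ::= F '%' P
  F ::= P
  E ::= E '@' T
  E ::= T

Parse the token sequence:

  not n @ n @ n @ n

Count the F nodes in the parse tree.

[E [E [E [E [T [F [P not [P n]]]]] @ [T [F [P n]]]] @ [T [F [P n]]]] @ [T [F [P n]]]]

4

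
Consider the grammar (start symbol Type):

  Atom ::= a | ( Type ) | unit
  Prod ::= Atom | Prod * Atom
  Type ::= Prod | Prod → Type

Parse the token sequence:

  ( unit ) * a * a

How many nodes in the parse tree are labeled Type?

2

[Type [Prod [Prod [Prod [Atom ( [Type [Prod [Atom unit]]] )]] * [Atom a]] * [Atom a]]]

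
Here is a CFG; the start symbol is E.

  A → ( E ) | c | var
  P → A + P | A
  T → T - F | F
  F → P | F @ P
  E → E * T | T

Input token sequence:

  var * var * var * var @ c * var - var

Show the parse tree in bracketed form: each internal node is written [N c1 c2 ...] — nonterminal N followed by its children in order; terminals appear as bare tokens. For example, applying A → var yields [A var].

[E [E [E [E [E [T [F [P [A var]]]]] * [T [F [P [A var]]]]] * [T [F [P [A var]]]]] * [T [F [F [P [A var]]] @ [P [A c]]]]] * [T [T [F [P [A var]]]] - [F [P [A var]]]]]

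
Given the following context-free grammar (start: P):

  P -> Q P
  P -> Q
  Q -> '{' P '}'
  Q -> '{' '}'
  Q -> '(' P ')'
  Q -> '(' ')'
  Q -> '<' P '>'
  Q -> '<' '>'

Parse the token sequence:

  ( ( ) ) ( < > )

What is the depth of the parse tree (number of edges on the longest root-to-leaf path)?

5

[P [Q ( [P [Q ( )]] )] [P [Q ( [P [Q < >]] )]]]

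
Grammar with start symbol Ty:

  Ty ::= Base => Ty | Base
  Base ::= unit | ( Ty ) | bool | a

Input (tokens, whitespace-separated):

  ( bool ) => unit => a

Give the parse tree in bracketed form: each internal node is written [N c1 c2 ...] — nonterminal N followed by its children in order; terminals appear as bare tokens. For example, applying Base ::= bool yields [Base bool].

[Ty [Base ( [Ty [Base bool]] )] => [Ty [Base unit] => [Ty [Base a]]]]

Ty
Base => Ty
( Ty ) => Ty
( Base ) => Ty
( bool ) => Ty
( bool ) => Base => Ty
( bool ) => unit => Ty
( bool ) => unit => Base
( bool ) => unit => a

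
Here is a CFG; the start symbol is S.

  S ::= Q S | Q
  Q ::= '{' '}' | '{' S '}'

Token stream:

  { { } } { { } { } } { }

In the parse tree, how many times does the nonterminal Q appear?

6

[S [Q { [S [Q { }]] }] [S [Q { [S [Q { }] [S [Q { }]]] }] [S [Q { }]]]]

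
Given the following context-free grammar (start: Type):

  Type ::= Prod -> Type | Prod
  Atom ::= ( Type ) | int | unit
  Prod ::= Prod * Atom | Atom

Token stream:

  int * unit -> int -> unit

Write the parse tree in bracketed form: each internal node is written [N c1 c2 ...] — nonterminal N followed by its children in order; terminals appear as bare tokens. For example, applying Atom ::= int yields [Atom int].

[Type [Prod [Prod [Atom int]] * [Atom unit]] -> [Type [Prod [Atom int]] -> [Type [Prod [Atom unit]]]]]

Type
Prod -> Type
Prod * Atom -> Type
Atom * Atom -> Type
int * Atom -> Type
int * unit -> Type
int * unit -> Prod -> Type
int * unit -> Atom -> Type
int * unit -> int -> Type
int * unit -> int -> Prod
int * unit -> int -> Atom
int * unit -> int -> unit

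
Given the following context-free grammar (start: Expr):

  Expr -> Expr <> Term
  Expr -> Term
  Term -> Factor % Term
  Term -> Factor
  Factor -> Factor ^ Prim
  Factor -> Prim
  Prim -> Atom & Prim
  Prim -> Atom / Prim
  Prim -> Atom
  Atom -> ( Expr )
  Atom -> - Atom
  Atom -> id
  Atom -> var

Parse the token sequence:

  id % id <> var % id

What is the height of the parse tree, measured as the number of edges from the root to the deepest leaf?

[Expr [Expr [Term [Factor [Prim [Atom id]]] % [Term [Factor [Prim [Atom id]]]]]] <> [Term [Factor [Prim [Atom var]]] % [Term [Factor [Prim [Atom id]]]]]]

7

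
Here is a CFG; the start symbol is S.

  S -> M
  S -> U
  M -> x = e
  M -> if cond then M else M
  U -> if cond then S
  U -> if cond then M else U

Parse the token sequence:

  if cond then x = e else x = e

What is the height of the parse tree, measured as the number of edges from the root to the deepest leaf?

[S [M if cond then [M x = e] else [M x = e]]]

3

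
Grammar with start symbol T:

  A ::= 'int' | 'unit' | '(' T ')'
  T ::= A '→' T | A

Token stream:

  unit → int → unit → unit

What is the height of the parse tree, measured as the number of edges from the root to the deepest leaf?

[T [A unit] → [T [A int] → [T [A unit] → [T [A unit]]]]]

5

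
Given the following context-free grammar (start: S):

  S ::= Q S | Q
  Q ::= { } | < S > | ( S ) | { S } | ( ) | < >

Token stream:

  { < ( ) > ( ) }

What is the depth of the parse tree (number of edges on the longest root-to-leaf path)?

[S [Q { [S [Q < [S [Q ( )]] >] [S [Q ( )]]] }]]

6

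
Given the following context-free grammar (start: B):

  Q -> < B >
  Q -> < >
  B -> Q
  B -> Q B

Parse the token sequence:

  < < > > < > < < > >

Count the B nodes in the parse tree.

[B [Q < [B [Q < >]] >] [B [Q < >] [B [Q < [B [Q < >]] >]]]]

5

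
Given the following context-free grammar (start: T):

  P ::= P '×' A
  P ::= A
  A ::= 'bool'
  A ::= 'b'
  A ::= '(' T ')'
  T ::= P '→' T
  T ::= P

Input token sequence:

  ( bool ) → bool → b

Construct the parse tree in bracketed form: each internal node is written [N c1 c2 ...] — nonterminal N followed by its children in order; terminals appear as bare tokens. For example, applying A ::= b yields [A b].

T
P → T
A → T
( T ) → T
( P ) → T
( A ) → T
( bool ) → T
( bool ) → P → T
( bool ) → A → T
( bool ) → bool → T
( bool ) → bool → P
( bool ) → bool → A
( bool ) → bool → b

[T [P [A ( [T [P [A bool]]] )]] → [T [P [A bool]] → [T [P [A b]]]]]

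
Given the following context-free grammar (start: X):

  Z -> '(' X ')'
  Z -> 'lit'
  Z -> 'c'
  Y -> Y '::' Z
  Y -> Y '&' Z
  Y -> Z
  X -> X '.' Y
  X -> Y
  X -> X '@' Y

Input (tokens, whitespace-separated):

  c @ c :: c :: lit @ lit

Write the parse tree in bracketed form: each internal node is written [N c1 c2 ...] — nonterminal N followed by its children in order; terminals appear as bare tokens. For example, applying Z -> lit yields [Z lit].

X
X @ Y
X @ Y @ Y
Y @ Y @ Y
Z @ Y @ Y
c @ Y @ Y
c @ Y :: Z @ Y
c @ Y :: Z :: Z @ Y
c @ Z :: Z :: Z @ Y
c @ c :: Z :: Z @ Y
c @ c :: c :: Z @ Y
c @ c :: c :: lit @ Y
c @ c :: c :: lit @ Z
c @ c :: c :: lit @ lit

[X [X [X [Y [Z c]]] @ [Y [Y [Y [Z c]] :: [Z c]] :: [Z lit]]] @ [Y [Z lit]]]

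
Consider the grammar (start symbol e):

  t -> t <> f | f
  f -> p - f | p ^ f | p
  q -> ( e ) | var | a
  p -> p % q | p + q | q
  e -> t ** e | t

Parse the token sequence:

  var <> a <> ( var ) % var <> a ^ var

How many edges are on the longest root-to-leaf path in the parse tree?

[e [t [t [t [t [f [p [q var]]]] <> [f [p [q a]]]] <> [f [p [p [q ( [e [t [f [p [q var]]]]] )]] % [q var]]]] <> [f [p [q a]] ^ [f [p [q var]]]]]]

12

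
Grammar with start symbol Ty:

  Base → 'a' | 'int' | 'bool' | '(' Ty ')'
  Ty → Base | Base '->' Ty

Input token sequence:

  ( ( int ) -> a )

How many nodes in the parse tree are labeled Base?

4

[Ty [Base ( [Ty [Base ( [Ty [Base int]] )] -> [Ty [Base a]]] )]]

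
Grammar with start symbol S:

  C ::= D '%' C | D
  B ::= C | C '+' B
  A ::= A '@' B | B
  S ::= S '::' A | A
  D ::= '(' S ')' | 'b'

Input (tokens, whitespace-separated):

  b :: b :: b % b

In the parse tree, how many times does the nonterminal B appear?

[S [S [S [A [B [C [D b]]]]] :: [A [B [C [D b]]]]] :: [A [B [C [D b] % [C [D b]]]]]]

3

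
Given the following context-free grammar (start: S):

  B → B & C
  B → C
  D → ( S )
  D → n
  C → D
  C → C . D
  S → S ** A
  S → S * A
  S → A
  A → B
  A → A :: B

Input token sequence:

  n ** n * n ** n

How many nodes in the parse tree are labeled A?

[S [S [S [S [A [B [C [D n]]]]] ** [A [B [C [D n]]]]] * [A [B [C [D n]]]]] ** [A [B [C [D n]]]]]

4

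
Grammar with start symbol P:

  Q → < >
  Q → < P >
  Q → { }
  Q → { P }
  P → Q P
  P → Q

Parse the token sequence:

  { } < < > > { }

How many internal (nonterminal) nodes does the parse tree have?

[P [Q { }] [P [Q < [P [Q < >]] >] [P [Q { }]]]]

8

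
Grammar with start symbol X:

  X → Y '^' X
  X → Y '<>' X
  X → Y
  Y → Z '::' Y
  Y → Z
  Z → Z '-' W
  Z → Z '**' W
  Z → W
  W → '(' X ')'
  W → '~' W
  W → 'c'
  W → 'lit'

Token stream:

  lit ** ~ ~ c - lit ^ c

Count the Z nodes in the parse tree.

4

[X [Y [Z [Z [Z [W lit]] ** [W ~ [W ~ [W c]]]] - [W lit]]] ^ [X [Y [Z [W c]]]]]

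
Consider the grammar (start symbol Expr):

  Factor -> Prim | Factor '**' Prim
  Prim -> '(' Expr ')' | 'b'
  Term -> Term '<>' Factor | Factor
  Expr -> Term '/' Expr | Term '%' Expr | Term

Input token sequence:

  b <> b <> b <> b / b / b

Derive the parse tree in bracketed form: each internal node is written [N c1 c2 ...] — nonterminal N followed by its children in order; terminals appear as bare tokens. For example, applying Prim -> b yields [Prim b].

[Expr [Term [Term [Term [Term [Factor [Prim b]]] <> [Factor [Prim b]]] <> [Factor [Prim b]]] <> [Factor [Prim b]]] / [Expr [Term [Factor [Prim b]]] / [Expr [Term [Factor [Prim b]]]]]]

Expr
Term / Expr
Term <> Factor / Expr
Term <> Factor <> Factor / Expr
Term <> Factor <> Factor <> Factor / Expr
Factor <> Factor <> Factor <> Factor / Expr
Prim <> Factor <> Factor <> Factor / Expr
b <> Factor <> Factor <> Factor / Expr
b <> Prim <> Factor <> Factor / Expr
b <> b <> Factor <> Factor / Expr
b <> b <> Prim <> Factor / Expr
b <> b <> b <> Factor / Expr
b <> b <> b <> Prim / Expr
b <> b <> b <> b / Expr
b <> b <> b <> b / Term / Expr
b <> b <> b <> b / Factor / Expr
b <> b <> b <> b / Prim / Expr
b <> b <> b <> b / b / Expr
b <> b <> b <> b / b / Term
b <> b <> b <> b / b / Factor
b <> b <> b <> b / b / Prim
b <> b <> b <> b / b / b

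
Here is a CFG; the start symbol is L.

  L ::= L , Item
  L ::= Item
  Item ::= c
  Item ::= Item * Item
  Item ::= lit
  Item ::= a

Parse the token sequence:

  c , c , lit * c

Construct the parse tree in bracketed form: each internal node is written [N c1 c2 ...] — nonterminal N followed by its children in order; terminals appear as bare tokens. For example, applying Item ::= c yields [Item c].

[L [L [L [Item c]] , [Item c]] , [Item [Item lit] * [Item c]]]

L
L , Item
L , Item , Item
Item , Item , Item
c , Item , Item
c , c , Item
c , c , Item * Item
c , c , lit * Item
c , c , lit * c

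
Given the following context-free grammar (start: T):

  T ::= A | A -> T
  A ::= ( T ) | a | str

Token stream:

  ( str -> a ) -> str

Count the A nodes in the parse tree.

[T [A ( [T [A str] -> [T [A a]]] )] -> [T [A str]]]

4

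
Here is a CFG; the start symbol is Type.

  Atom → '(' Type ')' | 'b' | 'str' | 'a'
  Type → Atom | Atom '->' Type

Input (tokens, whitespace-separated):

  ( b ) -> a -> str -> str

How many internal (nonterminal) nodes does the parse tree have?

[Type [Atom ( [Type [Atom b]] )] -> [Type [Atom a] -> [Type [Atom str] -> [Type [Atom str]]]]]

10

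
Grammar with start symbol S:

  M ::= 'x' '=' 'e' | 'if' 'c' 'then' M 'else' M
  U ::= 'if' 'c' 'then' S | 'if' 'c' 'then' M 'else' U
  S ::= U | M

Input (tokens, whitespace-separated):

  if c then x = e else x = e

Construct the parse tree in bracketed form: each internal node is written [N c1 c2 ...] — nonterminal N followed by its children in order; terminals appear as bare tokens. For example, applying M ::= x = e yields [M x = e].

[S [M if c then [M x = e] else [M x = e]]]

S
M
if c then M else M
if c then x = e else M
if c then x = e else x = e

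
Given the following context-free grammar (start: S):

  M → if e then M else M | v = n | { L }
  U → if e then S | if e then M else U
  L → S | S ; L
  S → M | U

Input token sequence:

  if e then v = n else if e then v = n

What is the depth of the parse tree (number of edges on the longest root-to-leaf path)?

5

[S [U if e then [M v = n] else [U if e then [S [M v = n]]]]]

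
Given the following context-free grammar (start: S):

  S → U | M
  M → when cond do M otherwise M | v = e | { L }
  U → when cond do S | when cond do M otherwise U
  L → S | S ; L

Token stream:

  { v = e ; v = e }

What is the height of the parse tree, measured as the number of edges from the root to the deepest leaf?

6

[S [M { [L [S [M v = e]] ; [L [S [M v = e]]]] }]]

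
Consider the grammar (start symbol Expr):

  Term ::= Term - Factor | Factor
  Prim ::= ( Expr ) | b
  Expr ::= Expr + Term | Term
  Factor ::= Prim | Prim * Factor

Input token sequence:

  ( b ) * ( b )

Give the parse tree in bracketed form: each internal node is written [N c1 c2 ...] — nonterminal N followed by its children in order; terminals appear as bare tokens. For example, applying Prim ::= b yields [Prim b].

[Expr [Term [Factor [Prim ( [Expr [Term [Factor [Prim b]]]] )] * [Factor [Prim ( [Expr [Term [Factor [Prim b]]]] )]]]]]

Expr
Term
Factor
Prim * Factor
( Expr ) * Factor
( Term ) * Factor
( Factor ) * Factor
( Prim ) * Factor
( b ) * Factor
( b ) * Prim
( b ) * ( Expr )
( b ) * ( Term )
( b ) * ( Factor )
( b ) * ( Prim )
( b ) * ( b )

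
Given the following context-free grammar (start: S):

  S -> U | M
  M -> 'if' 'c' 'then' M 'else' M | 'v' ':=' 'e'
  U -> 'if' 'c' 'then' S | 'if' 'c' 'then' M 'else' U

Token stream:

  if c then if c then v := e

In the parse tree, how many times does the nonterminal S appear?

[S [U if c then [S [U if c then [S [M v := e]]]]]]

3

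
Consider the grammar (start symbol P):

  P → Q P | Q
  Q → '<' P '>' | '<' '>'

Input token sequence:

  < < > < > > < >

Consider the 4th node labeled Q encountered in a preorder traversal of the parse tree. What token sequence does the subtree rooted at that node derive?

[P [Q < [P [Q < >] [P [Q < >]]] >] [P [Q < >]]]

< >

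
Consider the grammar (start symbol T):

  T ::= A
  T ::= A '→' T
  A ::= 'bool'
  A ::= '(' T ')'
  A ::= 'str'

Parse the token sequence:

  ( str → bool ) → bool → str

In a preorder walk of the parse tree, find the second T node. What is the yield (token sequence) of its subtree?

str → bool

[T [A ( [T [A str] → [T [A bool]]] )] → [T [A bool] → [T [A str]]]]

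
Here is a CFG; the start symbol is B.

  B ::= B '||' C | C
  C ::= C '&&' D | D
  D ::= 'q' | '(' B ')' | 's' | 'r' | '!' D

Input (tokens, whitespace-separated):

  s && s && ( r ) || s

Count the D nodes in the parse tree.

[B [B [C [C [C [D s]] && [D s]] && [D ( [B [C [D r]]] )]]] || [C [D s]]]

5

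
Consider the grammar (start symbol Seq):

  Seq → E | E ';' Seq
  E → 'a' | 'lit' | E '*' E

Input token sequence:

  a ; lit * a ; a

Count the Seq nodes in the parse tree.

[Seq [E a] ; [Seq [E [E lit] * [E a]] ; [Seq [E a]]]]

3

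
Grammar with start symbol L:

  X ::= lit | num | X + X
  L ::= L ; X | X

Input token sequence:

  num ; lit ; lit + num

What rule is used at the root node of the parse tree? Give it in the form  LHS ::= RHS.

[L [L [L [X num]] ; [X lit]] ; [X [X lit] + [X num]]]

L ::= L ; X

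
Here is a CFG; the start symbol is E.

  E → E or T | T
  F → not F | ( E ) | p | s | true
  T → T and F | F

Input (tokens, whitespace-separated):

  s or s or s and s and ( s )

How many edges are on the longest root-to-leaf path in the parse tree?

[E [E [E [T [F s]]] or [T [F s]]] or [T [T [T [F s]] and [F s]] and [F ( [E [T [F s]]] )]]]

6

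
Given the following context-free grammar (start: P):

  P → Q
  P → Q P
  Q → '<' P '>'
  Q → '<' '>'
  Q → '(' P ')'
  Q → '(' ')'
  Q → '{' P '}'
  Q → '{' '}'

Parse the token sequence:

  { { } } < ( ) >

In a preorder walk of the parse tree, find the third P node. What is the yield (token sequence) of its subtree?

< ( ) >

[P [Q { [P [Q { }]] }] [P [Q < [P [Q ( )]] >]]]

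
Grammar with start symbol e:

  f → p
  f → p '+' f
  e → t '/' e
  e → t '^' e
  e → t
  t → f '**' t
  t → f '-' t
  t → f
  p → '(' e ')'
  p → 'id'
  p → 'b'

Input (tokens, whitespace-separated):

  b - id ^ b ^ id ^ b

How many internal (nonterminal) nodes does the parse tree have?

19

[e [t [f [p b]] - [t [f [p id]]]] ^ [e [t [f [p b]]] ^ [e [t [f [p id]]] ^ [e [t [f [p b]]]]]]]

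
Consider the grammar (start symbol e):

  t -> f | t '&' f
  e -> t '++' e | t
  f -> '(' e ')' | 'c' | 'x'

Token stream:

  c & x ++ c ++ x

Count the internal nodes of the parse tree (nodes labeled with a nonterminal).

11

[e [t [t [f c]] & [f x]] ++ [e [t [f c]] ++ [e [t [f x]]]]]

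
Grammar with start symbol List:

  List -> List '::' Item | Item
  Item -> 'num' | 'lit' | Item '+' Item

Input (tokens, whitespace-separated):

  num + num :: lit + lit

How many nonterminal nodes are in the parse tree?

[List [List [Item [Item num] + [Item num]]] :: [Item [Item lit] + [Item lit]]]

8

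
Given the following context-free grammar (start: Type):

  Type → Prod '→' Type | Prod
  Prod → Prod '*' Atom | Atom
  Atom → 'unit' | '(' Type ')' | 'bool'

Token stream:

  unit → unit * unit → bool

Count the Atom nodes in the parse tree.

[Type [Prod [Atom unit]] → [Type [Prod [Prod [Atom unit]] * [Atom unit]] → [Type [Prod [Atom bool]]]]]

4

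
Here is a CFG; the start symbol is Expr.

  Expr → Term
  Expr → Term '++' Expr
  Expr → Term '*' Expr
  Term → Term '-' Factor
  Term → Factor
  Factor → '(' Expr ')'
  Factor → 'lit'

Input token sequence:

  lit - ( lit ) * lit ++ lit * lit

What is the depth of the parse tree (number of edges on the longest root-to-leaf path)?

6

[Expr [Term [Term [Factor lit]] - [Factor ( [Expr [Term [Factor lit]]] )]] * [Expr [Term [Factor lit]] ++ [Expr [Term [Factor lit]] * [Expr [Term [Factor lit]]]]]]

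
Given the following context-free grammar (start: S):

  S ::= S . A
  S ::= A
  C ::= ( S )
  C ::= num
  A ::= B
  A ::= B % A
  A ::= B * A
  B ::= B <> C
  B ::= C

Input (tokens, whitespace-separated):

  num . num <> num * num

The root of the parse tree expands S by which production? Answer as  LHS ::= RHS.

S ::= S . A

[S [S [A [B [C num]]]] . [A [B [B [C num]] <> [C num]] * [A [B [C num]]]]]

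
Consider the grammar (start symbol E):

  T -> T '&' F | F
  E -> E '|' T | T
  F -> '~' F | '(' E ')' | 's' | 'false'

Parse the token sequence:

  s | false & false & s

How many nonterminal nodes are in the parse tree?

10

[E [E [T [F s]]] | [T [T [T [F false]] & [F false]] & [F s]]]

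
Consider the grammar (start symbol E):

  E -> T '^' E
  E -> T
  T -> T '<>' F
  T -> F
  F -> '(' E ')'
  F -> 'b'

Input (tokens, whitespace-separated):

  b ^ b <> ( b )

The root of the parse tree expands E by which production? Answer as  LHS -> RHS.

E -> T '^' E

[E [T [F b]] ^ [E [T [T [F b]] <> [F ( [E [T [F b]]] )]]]]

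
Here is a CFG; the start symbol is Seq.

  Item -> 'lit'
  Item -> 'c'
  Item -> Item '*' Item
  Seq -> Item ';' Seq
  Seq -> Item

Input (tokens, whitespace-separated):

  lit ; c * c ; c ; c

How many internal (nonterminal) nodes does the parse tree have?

10

[Seq [Item lit] ; [Seq [Item [Item c] * [Item c]] ; [Seq [Item c] ; [Seq [Item c]]]]]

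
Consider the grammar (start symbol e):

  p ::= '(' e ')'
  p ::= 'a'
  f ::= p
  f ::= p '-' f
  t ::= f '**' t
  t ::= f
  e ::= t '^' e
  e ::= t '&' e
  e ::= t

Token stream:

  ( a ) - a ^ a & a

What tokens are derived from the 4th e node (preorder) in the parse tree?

a

[e [t [f [p ( [e [t [f [p a]]]] )] - [f [p a]]]] ^ [e [t [f [p a]]] & [e [t [f [p a]]]]]]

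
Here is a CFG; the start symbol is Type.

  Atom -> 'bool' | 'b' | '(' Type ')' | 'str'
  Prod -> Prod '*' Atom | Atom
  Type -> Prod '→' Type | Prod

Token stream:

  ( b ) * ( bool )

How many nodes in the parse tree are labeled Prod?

[Type [Prod [Prod [Atom ( [Type [Prod [Atom b]]] )]] * [Atom ( [Type [Prod [Atom bool]]] )]]]

4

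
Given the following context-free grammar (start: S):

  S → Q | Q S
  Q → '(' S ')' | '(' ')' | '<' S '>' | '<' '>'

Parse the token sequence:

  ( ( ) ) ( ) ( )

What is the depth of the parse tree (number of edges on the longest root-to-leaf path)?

[S [Q ( [S [Q ( )]] )] [S [Q ( )] [S [Q ( )]]]]

4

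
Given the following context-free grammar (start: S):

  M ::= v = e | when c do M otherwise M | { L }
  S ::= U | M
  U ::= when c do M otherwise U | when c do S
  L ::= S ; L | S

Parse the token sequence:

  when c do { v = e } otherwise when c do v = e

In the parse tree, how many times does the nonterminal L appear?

1

[S [U when c do [M { [L [S [M v = e]]] }] otherwise [U when c do [S [M v = e]]]]]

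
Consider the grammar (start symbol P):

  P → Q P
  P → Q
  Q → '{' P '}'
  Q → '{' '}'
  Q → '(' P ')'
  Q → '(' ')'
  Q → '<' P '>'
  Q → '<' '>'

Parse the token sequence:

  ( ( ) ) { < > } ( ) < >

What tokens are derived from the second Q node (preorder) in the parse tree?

[P [Q ( [P [Q ( )]] )] [P [Q { [P [Q < >]] }] [P [Q ( )] [P [Q < >]]]]]

( )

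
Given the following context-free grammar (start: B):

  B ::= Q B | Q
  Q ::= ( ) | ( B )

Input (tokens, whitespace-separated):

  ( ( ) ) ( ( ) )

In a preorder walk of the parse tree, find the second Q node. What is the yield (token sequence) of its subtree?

[B [Q ( [B [Q ( )]] )] [B [Q ( [B [Q ( )]] )]]]

( )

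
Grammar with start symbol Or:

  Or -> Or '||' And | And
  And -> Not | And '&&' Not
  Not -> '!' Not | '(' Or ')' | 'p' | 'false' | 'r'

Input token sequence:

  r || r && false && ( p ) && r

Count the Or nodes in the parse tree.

[Or [Or [And [Not r]]] || [And [And [And [And [Not r]] && [Not false]] && [Not ( [Or [And [Not p]]] )]] && [Not r]]]

3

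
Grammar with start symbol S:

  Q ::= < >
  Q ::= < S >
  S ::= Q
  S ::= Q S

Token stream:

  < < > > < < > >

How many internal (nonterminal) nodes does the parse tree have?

[S [Q < [S [Q < >]] >] [S [Q < [S [Q < >]] >]]]

8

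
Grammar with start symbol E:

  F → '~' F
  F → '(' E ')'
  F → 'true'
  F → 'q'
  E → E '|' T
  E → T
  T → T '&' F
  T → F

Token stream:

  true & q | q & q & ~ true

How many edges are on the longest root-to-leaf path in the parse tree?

[E [E [T [T [F true]] & [F q]]] | [T [T [T [F q]] & [F q]] & [F ~ [F true]]]]

5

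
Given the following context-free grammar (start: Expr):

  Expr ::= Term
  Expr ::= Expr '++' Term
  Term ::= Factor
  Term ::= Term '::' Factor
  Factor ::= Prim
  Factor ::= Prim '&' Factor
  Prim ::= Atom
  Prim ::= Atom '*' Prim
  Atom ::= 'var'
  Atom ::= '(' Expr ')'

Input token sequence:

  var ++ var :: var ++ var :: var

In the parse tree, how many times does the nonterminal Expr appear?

[Expr [Expr [Expr [Term [Factor [Prim [Atom var]]]]] ++ [Term [Term [Factor [Prim [Atom var]]]] :: [Factor [Prim [Atom var]]]]] ++ [Term [Term [Factor [Prim [Atom var]]]] :: [Factor [Prim [Atom var]]]]]

3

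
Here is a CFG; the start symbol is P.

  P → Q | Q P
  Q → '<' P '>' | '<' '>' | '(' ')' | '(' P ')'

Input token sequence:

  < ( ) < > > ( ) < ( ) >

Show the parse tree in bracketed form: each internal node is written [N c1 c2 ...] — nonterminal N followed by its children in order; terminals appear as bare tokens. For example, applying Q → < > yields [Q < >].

[P [Q < [P [Q ( )] [P [Q < >]]] >] [P [Q ( )] [P [Q < [P [Q ( )]] >]]]]

P
Q P
< P > P
< Q P > P
< ( ) P > P
< ( ) Q > P
< ( ) < > > P
< ( ) < > > Q P
< ( ) < > > ( ) P
< ( ) < > > ( ) Q
< ( ) < > > ( ) < P >
< ( ) < > > ( ) < Q >
< ( ) < > > ( ) < ( ) >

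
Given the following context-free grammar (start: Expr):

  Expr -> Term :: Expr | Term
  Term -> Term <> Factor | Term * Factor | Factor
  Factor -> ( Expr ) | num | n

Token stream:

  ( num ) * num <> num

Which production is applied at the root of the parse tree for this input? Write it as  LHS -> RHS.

Expr -> Term

[Expr [Term [Term [Term [Factor ( [Expr [Term [Factor num]]] )]] * [Factor num]] <> [Factor num]]]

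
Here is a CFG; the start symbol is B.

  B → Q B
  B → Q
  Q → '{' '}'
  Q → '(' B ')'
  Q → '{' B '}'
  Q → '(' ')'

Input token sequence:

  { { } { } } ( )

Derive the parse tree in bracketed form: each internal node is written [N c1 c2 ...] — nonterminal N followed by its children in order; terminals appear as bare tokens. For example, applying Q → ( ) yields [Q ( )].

B
Q B
{ B } B
{ Q B } B
{ { } B } B
{ { } Q } B
{ { } { } } B
{ { } { } } Q
{ { } { } } ( )

[B [Q { [B [Q { }] [B [Q { }]]] }] [B [Q ( )]]]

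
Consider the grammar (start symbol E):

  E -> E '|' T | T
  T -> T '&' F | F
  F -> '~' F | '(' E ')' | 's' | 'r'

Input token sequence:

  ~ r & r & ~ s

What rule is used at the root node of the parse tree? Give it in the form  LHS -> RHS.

[E [T [T [T [F ~ [F r]]] & [F r]] & [F ~ [F s]]]]

E -> T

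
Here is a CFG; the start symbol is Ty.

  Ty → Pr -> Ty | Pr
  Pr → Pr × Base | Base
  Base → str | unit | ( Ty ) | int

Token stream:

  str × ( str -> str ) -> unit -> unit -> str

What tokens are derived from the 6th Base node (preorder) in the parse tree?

unit

[Ty [Pr [Pr [Base str]] × [Base ( [Ty [Pr [Base str]] -> [Ty [Pr [Base str]]]] )]] -> [Ty [Pr [Base unit]] -> [Ty [Pr [Base unit]] -> [Ty [Pr [Base str]]]]]]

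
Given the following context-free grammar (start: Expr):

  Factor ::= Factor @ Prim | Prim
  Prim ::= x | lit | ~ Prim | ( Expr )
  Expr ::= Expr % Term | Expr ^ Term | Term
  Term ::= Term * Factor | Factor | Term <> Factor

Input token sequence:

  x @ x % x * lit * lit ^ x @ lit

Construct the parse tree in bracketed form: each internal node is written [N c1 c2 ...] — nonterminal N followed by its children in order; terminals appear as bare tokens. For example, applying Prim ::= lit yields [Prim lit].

Expr
Expr ^ Term
Expr % Term ^ Term
Term % Term ^ Term
Factor % Term ^ Term
Factor @ Prim % Term ^ Term
Prim @ Prim % Term ^ Term
x @ Prim % Term ^ Term
x @ x % Term ^ Term
x @ x % Term * Factor ^ Term
x @ x % Term * Factor * Factor ^ Term
x @ x % Factor * Factor * Factor ^ Term
x @ x % Prim * Factor * Factor ^ Term
x @ x % x * Factor * Factor ^ Term
x @ x % x * Prim * Factor ^ Term
x @ x % x * lit * Factor ^ Term
x @ x % x * lit * Prim ^ Term
x @ x % x * lit * lit ^ Term
x @ x % x * lit * lit ^ Factor
x @ x % x * lit * lit ^ Factor @ Prim
x @ x % x * lit * lit ^ Prim @ Prim
x @ x % x * lit * lit ^ x @ Prim
x @ x % x * lit * lit ^ x @ lit

[Expr [Expr [Expr [Term [Factor [Factor [Prim x]] @ [Prim x]]]] % [Term [Term [Term [Factor [Prim x]]] * [Factor [Prim lit]]] * [Factor [Prim lit]]]] ^ [Term [Factor [Factor [Prim x]] @ [Prim lit]]]]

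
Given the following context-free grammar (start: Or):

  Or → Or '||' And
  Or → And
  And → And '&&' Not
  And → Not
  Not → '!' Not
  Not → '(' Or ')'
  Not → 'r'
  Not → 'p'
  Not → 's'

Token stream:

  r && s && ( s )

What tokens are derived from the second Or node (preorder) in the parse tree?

[Or [And [And [And [Not r]] && [Not s]] && [Not ( [Or [And [Not s]]] )]]]

s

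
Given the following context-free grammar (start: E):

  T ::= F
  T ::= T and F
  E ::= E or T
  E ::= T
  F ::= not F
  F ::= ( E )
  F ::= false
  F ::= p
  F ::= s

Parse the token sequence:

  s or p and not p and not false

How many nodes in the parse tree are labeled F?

[E [E [T [F s]]] or [T [T [T [F p]] and [F not [F p]]] and [F not [F false]]]]

6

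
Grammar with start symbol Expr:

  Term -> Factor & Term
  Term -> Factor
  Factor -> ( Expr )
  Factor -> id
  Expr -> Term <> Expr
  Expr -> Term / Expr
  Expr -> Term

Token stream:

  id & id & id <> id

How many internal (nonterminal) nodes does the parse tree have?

[Expr [Term [Factor id] & [Term [Factor id] & [Term [Factor id]]]] <> [Expr [Term [Factor id]]]]

10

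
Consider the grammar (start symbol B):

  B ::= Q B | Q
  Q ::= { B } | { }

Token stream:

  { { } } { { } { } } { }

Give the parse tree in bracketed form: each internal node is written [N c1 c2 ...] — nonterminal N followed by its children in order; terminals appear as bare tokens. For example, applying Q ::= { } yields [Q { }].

[B [Q { [B [Q { }]] }] [B [Q { [B [Q { }] [B [Q { }]]] }] [B [Q { }]]]]

B
Q B
{ B } B
{ Q } B
{ { } } B
{ { } } Q B
{ { } } { B } B
{ { } } { Q B } B
{ { } } { { } B } B
{ { } } { { } Q } B
{ { } } { { } { } } B
{ { } } { { } { } } Q
{ { } } { { } { } } { }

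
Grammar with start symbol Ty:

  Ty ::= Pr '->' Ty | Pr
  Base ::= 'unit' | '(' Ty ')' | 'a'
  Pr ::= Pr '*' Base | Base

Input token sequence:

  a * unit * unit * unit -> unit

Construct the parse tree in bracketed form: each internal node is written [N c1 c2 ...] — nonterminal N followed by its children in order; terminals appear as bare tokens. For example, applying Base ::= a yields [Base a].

[Ty [Pr [Pr [Pr [Pr [Base a]] * [Base unit]] * [Base unit]] * [Base unit]] -> [Ty [Pr [Base unit]]]]

Ty
Pr -> Ty
Pr * Base -> Ty
Pr * Base * Base -> Ty
Pr * Base * Base * Base -> Ty
Base * Base * Base * Base -> Ty
a * Base * Base * Base -> Ty
a * unit * Base * Base -> Ty
a * unit * unit * Base -> Ty
a * unit * unit * unit -> Ty
a * unit * unit * unit -> Pr
a * unit * unit * unit -> Base
a * unit * unit * unit -> unit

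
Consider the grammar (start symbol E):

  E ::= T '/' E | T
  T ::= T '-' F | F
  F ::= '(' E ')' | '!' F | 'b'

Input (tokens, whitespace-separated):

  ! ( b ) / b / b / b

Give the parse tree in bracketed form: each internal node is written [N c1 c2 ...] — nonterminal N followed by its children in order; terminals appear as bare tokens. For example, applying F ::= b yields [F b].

E
T / E
F / E
! F / E
! ( E ) / E
! ( T ) / E
! ( F ) / E
! ( b ) / E
! ( b ) / T / E
! ( b ) / F / E
! ( b ) / b / E
! ( b ) / b / T / E
! ( b ) / b / F / E
! ( b ) / b / b / E
! ( b ) / b / b / T
! ( b ) / b / b / F
! ( b ) / b / b / b

[E [T [F ! [F ( [E [T [F b]]] )]]] / [E [T [F b]] / [E [T [F b]] / [E [T [F b]]]]]]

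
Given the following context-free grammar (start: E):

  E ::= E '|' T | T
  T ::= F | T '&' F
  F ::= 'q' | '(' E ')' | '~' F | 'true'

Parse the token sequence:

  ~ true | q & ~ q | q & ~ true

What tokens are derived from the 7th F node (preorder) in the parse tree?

~ true

[E [E [E [T [F ~ [F true]]]] | [T [T [F q]] & [F ~ [F q]]]] | [T [T [F q]] & [F ~ [F true]]]]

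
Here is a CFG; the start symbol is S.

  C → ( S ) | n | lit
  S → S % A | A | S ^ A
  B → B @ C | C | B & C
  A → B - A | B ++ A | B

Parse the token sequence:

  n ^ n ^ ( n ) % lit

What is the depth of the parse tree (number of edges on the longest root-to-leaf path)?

[S [S [S [S [A [B [C n]]]] ^ [A [B [C n]]]] ^ [A [B [C ( [S [A [B [C n]]]] )]]]] % [A [B [C lit]]]]

9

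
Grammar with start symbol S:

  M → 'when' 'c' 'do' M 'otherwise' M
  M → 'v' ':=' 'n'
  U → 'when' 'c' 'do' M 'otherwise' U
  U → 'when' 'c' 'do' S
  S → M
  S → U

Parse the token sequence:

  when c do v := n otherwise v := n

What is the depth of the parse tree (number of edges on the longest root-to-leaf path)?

[S [M when c do [M v := n] otherwise [M v := n]]]

3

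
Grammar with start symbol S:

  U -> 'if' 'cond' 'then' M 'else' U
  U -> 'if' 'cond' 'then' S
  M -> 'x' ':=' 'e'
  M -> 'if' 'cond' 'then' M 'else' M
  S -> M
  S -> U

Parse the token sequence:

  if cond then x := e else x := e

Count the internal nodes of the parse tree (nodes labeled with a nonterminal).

4

[S [M if cond then [M x := e] else [M x := e]]]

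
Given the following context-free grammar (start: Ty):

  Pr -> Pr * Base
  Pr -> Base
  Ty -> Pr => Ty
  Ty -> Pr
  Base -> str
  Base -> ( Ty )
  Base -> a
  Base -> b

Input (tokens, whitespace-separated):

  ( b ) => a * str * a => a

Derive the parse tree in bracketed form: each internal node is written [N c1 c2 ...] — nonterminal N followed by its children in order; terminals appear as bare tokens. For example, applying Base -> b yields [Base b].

[Ty [Pr [Base ( [Ty [Pr [Base b]]] )]] => [Ty [Pr [Pr [Pr [Base a]] * [Base str]] * [Base a]] => [Ty [Pr [Base a]]]]]

Ty
Pr => Ty
Base => Ty
( Ty ) => Ty
( Pr ) => Ty
( Base ) => Ty
( b ) => Ty
( b ) => Pr => Ty
( b ) => Pr * Base => Ty
( b ) => Pr * Base * Base => Ty
( b ) => Base * Base * Base => Ty
( b ) => a * Base * Base => Ty
( b ) => a * str * Base => Ty
( b ) => a * str * a => Ty
( b ) => a * str * a => Pr
( b ) => a * str * a => Base
( b ) => a * str * a => a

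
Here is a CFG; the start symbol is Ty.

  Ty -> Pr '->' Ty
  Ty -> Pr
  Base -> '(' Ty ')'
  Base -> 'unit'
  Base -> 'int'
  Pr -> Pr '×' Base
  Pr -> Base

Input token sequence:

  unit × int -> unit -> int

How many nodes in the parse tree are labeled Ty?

3

[Ty [Pr [Pr [Base unit]] × [Base int]] -> [Ty [Pr [Base unit]] -> [Ty [Pr [Base int]]]]]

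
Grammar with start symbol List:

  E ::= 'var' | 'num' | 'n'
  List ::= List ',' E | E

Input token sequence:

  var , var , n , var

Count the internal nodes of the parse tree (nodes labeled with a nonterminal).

[List [List [List [List [E var]] , [E var]] , [E n]] , [E var]]

8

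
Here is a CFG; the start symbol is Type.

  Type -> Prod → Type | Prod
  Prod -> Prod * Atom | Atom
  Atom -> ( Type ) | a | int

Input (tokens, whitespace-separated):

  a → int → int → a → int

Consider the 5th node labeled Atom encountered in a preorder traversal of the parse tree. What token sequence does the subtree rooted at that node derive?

int

[Type [Prod [Atom a]] → [Type [Prod [Atom int]] → [Type [Prod [Atom int]] → [Type [Prod [Atom a]] → [Type [Prod [Atom int]]]]]]]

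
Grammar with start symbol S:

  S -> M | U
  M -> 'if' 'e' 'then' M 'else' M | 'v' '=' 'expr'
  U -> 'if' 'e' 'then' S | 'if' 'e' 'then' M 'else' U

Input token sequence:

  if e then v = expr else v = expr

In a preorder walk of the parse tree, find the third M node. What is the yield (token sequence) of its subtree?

v = expr

[S [M if e then [M v = expr] else [M v = expr]]]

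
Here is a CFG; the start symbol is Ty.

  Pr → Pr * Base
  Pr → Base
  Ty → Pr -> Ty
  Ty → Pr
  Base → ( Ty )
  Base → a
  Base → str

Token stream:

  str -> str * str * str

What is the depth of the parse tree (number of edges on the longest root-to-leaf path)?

[Ty [Pr [Base str]] -> [Ty [Pr [Pr [Pr [Base str]] * [Base str]] * [Base str]]]]

6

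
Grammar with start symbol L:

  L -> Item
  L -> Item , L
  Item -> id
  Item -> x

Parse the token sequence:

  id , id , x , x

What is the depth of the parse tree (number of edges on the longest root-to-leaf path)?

[L [Item id] , [L [Item id] , [L [Item x] , [L [Item x]]]]]

5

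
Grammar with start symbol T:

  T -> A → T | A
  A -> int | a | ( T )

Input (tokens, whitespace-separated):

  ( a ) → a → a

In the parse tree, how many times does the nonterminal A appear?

[T [A ( [T [A a]] )] → [T [A a] → [T [A a]]]]

4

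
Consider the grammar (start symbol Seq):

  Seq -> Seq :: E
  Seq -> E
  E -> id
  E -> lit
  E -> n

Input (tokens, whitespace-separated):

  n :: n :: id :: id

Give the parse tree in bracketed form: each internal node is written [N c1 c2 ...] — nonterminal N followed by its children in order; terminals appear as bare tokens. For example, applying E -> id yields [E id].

Seq
Seq :: E
Seq :: E :: E
Seq :: E :: E :: E
E :: E :: E :: E
n :: E :: E :: E
n :: n :: E :: E
n :: n :: id :: E
n :: n :: id :: id

[Seq [Seq [Seq [Seq [E n]] :: [E n]] :: [E id]] :: [E id]]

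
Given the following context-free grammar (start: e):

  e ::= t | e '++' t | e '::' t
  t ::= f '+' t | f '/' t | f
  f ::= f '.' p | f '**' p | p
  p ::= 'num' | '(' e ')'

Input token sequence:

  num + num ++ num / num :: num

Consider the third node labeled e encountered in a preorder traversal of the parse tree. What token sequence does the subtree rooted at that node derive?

[e [e [e [t [f [p num]] + [t [f [p num]]]]] ++ [t [f [p num]] / [t [f [p num]]]]] :: [t [f [p num]]]]

num + num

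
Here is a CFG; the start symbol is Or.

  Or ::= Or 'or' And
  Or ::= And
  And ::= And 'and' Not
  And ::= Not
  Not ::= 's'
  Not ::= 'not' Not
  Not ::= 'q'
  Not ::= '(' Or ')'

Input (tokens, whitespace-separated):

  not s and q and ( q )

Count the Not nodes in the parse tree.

[Or [And [And [And [Not not [Not s]]] and [Not q]] and [Not ( [Or [And [Not q]]] )]]]

5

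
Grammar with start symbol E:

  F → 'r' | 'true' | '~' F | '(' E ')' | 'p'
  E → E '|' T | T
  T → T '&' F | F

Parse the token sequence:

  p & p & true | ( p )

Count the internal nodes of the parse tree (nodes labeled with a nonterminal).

[E [E [T [T [T [F p]] & [F p]] & [F true]]] | [T [F ( [E [T [F p]]] )]]]

13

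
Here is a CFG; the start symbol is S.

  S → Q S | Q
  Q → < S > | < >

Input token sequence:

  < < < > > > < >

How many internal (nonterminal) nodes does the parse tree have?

[S [Q < [S [Q < [S [Q < >]] >]] >] [S [Q < >]]]

8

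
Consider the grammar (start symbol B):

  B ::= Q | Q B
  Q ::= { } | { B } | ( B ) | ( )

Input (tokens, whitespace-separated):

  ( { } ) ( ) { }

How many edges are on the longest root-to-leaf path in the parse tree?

4

[B [Q ( [B [Q { }]] )] [B [Q ( )] [B [Q { }]]]]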